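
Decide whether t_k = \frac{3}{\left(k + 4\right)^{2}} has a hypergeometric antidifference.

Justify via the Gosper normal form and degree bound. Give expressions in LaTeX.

No — t_k has no hypergeometric antidifference.

t_(k+1)/t_k = (k + 4)**2/(k + 5)**2.
Factor: A=k**2 + 8*k + 16; B=k**2 + 10*k + 25; C=1.
f must satisfy (k**2 + 8*k + 16)·f(k+1) − (k**2 + 8*k + 16)·f(k) = 1.
From deg A=2, deg B=2, deg C=0: d=0.
f = c0 ⇒ A·f(k+1) − B(k−1)·f(k) − C = -1. The system {-1 = 0} is inconsistent; no antidifference.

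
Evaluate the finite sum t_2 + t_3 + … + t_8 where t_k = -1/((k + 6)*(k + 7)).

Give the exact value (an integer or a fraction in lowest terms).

Σ = -7/120

Step 1: r(k) = (k + 6)/(k + 8).
A = k + 6, B = k + 8, C = 1.
f must satisfy (k + 6)·f(k+1) − (k + 7)·f(k) = 1.
From deg A=1, deg B=1, deg C=0: d=1.
Match coefficients ⇒ f(k) = k/6.
Get s_k = R·t_k = -k/(6*k + 36) with R(k) = B(k−1)f(k)/C(k) = k*(k + 7)/6.
Δs = -1/(k**2 + 13*k + 42), as required.
Sum = s_(9) − s_(2); s_(9) = -1/10, s_(2) = -1/24 ⇒ -7/120.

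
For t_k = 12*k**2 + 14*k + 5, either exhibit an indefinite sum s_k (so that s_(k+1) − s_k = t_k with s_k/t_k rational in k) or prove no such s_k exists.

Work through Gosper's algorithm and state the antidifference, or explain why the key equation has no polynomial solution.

t_(k+1)/t_k = (12*k**2 + 38*k + 31)/(12*k**2 + 14*k + 5).
A = 1, B = 1, C = k**2 + 7*k/6 + 5/12.
Set up (1)·f(k+1) − (1)·f(k) − (k**2 + 7*k/6 + 5/12) = 0.
Degrees (0,0,2) ⇒ d ≤ 3.
Solving with deg f ≤ 3: f(k) = k**2*(4*k + 1)/12.
So s_k = (B(k−1)f/C)·t_k = (k**2*(4*k + 1)/(12*k**2 + 14*k + 5))·t_k = k**2*(4*k + 1).
s_(k+1) − s_k = 12*k**2 + 14*k + 5 = t_k.

s_k = k**2*(4*k + 1)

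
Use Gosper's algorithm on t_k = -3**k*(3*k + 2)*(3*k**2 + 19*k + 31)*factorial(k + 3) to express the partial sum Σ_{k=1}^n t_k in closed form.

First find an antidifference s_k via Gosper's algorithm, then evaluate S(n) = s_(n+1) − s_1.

Compute t_(k+1)/t_k: get 3*(9*k**4 + 126*k**3 + 644*k**2 + 1401*k + 1060)/(9*k**3 + 63*k**2 + 131*k + 62).
Gosper form: A/B · C(k+1)/C(k) with A=3*k + 12, B=1, C=k**3 + 7*k**2 + 131*k/9 + 62/9.
Solve (3*k + 12)·f(k+1) − (1)·f(k) = k**3 + 7*k**2 + 131*k/9 + 62/9.
Degrees (1,0,3) ⇒ d ≤ 2.
Match coefficients ⇒ f(k) = (3*k**2 + 4*k - 2)/9.
Then R = B(k−1)f/C = (3*k**2 + 4*k - 2)/((3*k + 2)*(3*k**2 + 19*k + 31)), so s_k = R(k)·t_k = -3**k*(3*k**2 + 4*k - 2)*factorial(k + 3).
Verify: -3**k*(3*k + 2)*(3*k**2 + 19*k + 31)*factorial(k + 3) matches t_k.
Telescope: S(n) = s_(n+1) − s_(1) = -3**(n + 1)*(3*n**2 + 10*n + 5)*factorial(n + 4) − (-360) = -9*3**n*n**2*factorial(n + 4) - 30*3**n*n*factorial(n + 4) - 15*3**n*factorial(n + 4) + 360.

S(n) = -9*3**n*n**2*factorial(n + 4) - 30*3**n*n*factorial(n + 4) - 15*3**n*factorial(n + 4) + 360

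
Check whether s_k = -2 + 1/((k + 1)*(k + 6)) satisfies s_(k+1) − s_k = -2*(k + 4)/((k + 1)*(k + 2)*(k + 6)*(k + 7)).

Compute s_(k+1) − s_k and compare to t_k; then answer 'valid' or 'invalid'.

s_(k+1) = -2 + 1/((k + 2)*(k + 7))
s_(k+1) − s_k = 2*(-k - 4)/(k**4 + 16*k**3 + 83*k**2 + 152*k + 84)
(s_(k+1) − s_k) − t_k = 0

valid; difference matches t_k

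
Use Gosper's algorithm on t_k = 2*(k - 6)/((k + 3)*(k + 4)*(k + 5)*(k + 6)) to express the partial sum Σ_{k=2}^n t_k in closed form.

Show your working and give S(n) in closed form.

The ratio is (k - 5)*(k + 3)/((k - 6)*(k + 7)).
So A=k + 3 and B=k + 7, with C=k - 6.
Set up (k + 3)·f(k+1) − (k + 6)·f(k) − (k - 6) = 0.
From deg A=1, deg B=1, deg C=1: d=3.
Match coefficients ⇒ f(k) = -k*(k**2 + 12*k + 67)/40.
Get s_k = R·t_k = k*(-k**2 - 12*k - 67)/(20*(k + 3)*(k + 4)*(k + 5)) with R(k) = B(k−1)f(k)/C(k) = -k*(k + 6)*(k**2 + 12*k + 67)/(40*(k - 6)).
Check: Δs_k = 2*(k - 6)/(k**4 + 18*k**3 + 119*k**2 + 342*k + 360). ✓
Σ_(k=2)^n t_k = s_(n+1) − s_(2) = ((-n**3 - 15*n**2 - 94*n - 80)/(20*(n**3 + 15*n**2 + 74*n + 120))) − (-19/420), i.e. (-n**3 - 15*n**2 - 284*n + 300)/(210*(n**3 + 15*n**2 + 74*n + 120)).

S(n) = (-n**3 - 15*n**2 - 284*n + 300)/(210*(n**3 + 15*n**2 + 74*n + 120))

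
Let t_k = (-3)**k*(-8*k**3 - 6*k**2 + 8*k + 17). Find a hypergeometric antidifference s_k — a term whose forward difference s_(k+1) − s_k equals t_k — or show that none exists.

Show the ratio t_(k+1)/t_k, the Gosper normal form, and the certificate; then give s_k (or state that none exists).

t_(k+1)/t_k = 3*(-8*k**3 - 30*k**2 - 28*k + 11)/(8*k**3 + 6*k**2 - 8*k - 17).
Normal form (A,B,C) = (-3, 1, k**3 + 3*k**2/4 - k - 17/8).
f must satisfy (-3)·f(k+1) − (1)·f(k) = k**3 + 3*k**2/4 - k - 17/8.
deg f ≤ 3 (via 0,0,3).
Coefficient equations give f(k) = -(2*k**3 - 3*k**2 - 2*k - 2)/8.
Then R = B(k−1)f/C = -(2*k**3 - 3*k**2 - 2*k - 2)/(8*k**3 + 6*k**2 - 8*k - 17), so s_k = R(k)·t_k = (-3)**k*(2*k**3 - 3*k**2 - 2*k - 2).
Check: Δs_k = (-3)**k*(-8*k**3 - 6*k**2 + 8*k + 17). ✓

s_k = (-3)**k*(2*k**3 - 3*k**2 - 2*k - 2)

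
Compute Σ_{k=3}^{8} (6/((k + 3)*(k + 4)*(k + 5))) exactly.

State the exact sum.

Σ = 19/364

The ratio is (k + 3)/(k + 6).
So A=k + 3 and B=k + 6, with C=1.
Key eq: (k + 3)·f(k+1) = (k + 5)·f(k) + (1).
deg f ≤ 2 (via 1,1,0).
A polynomial solution: f(k) = k*(k + 7)/24.
R(k) = B(k−1)·f(k)/C(k) = k*(k + 5)*(k + 7)/24; s_k = R·t_k = k*(k + 7)/(4*(k + 3)*(k + 4)).
s_(k+1) − s_k = 6/(k**3 + 12*k**2 + 47*k + 60) = t_k.
Telescoping: Σ = s_(9) − s_(3) = 3/13 − (5/28) = 19/364.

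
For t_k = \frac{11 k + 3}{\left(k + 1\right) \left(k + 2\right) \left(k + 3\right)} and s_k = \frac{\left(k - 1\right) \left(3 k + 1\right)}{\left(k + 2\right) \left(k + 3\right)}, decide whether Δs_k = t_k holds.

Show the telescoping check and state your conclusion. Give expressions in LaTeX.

Invalid: residual \frac{2 \left(3 k^{2} - 13 k - 4\right)}{k^{4} + 10 k^{3} + 35 k^{2} + 50 k + 24} ≠ 0.

s_(k+1) = k*(3*k + 4)/((k + 3)*(k + 4))
s_(k+1) − s_k = (17*k + 4)/(k**3 + 9*k**2 + 26*k + 24)
(s_(k+1) − s_k) − t_k = 2*(3*k**2 - 13*k - 4)/(k**4 + 10*k**3 + 35*k**2 + 50*k + 24)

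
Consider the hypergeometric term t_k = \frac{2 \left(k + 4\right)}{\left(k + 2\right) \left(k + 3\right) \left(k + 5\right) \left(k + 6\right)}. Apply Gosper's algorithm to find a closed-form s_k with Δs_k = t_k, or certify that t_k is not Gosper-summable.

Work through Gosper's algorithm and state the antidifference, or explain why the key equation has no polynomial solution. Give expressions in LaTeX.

s_k = \frac{k \left(k + 7\right)}{10 \left(k^{2} + 7 k + 10\right)}

r(k) = (k + 2)*(k + 5)**2/((k + 4)**2*(k + 7)) after simplifying.
Factor: A=k + 2; B=k + 7; C=k**2 + 8*k + 16.
Set up (k + 2)·f(k+1) − (k + 6)·f(k) − (k**2 + 8*k + 16) = 0.
Degrees (1,1,2) ⇒ d ≤ 4.
Coefficient equations give f(k) = k*(k + 3)*(k + 4)*(k + 7)/20.
Certificate R = B(k−1)f/C = k*(k + 3)*(k + 6)*(k + 7)/(20*(k + 4)) gives s_k = k*(k + 7)/(10*(k**2 + 7*k + 10)).
Δs = 2*(k + 4)/(k**4 + 16*k**3 + 91*k**2 + 216*k + 180), as required.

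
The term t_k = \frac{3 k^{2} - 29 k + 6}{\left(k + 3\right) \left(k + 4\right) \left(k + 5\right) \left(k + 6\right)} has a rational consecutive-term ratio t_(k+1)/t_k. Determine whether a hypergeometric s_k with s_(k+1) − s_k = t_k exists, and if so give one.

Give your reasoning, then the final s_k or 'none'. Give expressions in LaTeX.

Compute t_(k+1)/t_k: get -(k + 3)*(29*k - 3*(k + 1)**2 + 23)/((k + 7)*(3*k**2 - 29*k + 6)).
So A=k + 3 and B=k + 7, with C=k**2 - 29*k/3 + 2.
Need (k + 3)·f(k+1) − (k + 6)·f(k) = k**2 - 29*k/3 + 2.
d = 3 from the (1,1,2) case.
A polynomial solution: f(k) = k*(k**2 - 168*k + 287)/180.
So s_k = (B(k−1)f/C)·t_k = (k*(k + 6)*(k**2 - 168*k + 287)/(60*(3*k**2 - 29*k + 6)))·t_k = k*(k**2 - 168*k + 287)/(60*(k + 3)*(k + 4)*(k + 5)).
Check: Δs_k = (3*k**2 - 29*k + 6)/(k**4 + 18*k**3 + 119*k**2 + 342*k + 360). ✓

s_k = \frac{k \left(k^{2} - 168 k + 287\right)}{60 \left(k + 3\right) \left(k + 4\right) \left(k + 5\right)}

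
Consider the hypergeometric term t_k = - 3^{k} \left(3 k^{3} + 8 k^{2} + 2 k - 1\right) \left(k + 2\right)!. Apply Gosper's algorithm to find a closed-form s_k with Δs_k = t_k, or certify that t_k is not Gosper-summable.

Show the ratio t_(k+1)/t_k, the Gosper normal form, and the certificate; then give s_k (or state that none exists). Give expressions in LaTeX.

t_(k+1)/t_k = 3*(3*k**4 + 26*k**3 + 78*k**2 + 93*k + 36)/(3*k**3 + 8*k**2 + 2*k - 1).
Factor: A=3*k + 9; B=1; C=k**3 + 8*k**2/3 + 2*k/3 - 1/3.
Key eq: (3*k + 9)·f(k+1) = (1)·f(k) + (k**3 + 8*k**2/3 + 2*k/3 - 1/3).
From deg A=1, deg B=0, deg C=3: d=2.
Coefficient equations give f(k) = (k - 1)**2/3.
Get s_k = R·t_k = -3**k*(k - 1)**2*factorial(k + 2) with R(k) = B(k−1)f(k)/C(k) = (k - 1)**2/(3*k**3 + 8*k**2 + 2*k - 1).
s_(k+1) − s_k = -3**k*(3*k**3 + 8*k**2 + 2*k - 1)*factorial(k + 2) = t_k.

s_k = - 3^{k} \left(k - 1\right)^{2} \left(k + 2\right)!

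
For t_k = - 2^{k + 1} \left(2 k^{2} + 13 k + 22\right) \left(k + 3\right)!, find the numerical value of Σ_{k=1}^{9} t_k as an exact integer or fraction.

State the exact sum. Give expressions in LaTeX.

Σ = -153035263180512

Compute t_(k+1)/t_k: get 2*(2*k**3 + 25*k**2 + 105*k + 148)/(2*k**2 + 13*k + 22).
Take A(k)=2*k + 8, B(k)=1, C(k)=k**2 + 13*k/2 + 11.
Solve (2*k + 8)·f(k+1) − (1)·f(k) = k**2 + 13*k/2 + 11.
Bound: deg f ≤ 1.
Coefficient equations give f(k) = (k + 2)/2.
Then R = B(k−1)f/C = (k + 2)/(2*k**2 + 13*k + 22), so s_k = R(k)·t_k = -2**(k + 1)*(k + 2)*factorial(k + 3).
Check: Δs_k = -2**(k + 1)*(2*k**2 + 13*k + 22)*factorial(k + 3). ✓
Evaluate s at k=10 and k=1: -153035263180800 and -288; difference -153035263180512.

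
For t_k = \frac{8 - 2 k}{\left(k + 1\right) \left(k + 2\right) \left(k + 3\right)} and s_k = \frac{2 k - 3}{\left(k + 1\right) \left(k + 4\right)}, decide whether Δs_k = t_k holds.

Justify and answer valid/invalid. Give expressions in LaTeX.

s_(k+1) = (2*k - 1)/((k + 2)*(k + 5))
s_(k+1) − s_k = 2*(-k**2 + 2*k + 13)/(k**4 + 12*k**3 + 49*k**2 + 78*k + 40)
(s_(k+1) − s_k) − t_k = 2*(4*k**2 + 3*k - 41)/(k**5 + 15*k**4 + 85*k**3 + 225*k**2 + 274*k + 120)

Invalid: residual \frac{2 \left(4 k^{2} + 3 k - 41\right)}{k^{5} + 15 k^{4} + 85 k^{3} + 225 k^{2} + 274 k + 120} ≠ 0.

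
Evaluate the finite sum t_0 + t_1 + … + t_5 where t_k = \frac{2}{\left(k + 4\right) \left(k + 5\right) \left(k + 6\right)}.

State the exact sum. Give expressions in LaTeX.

t_(k+1)/t_k = (k + 4)/(k + 7).
So A=k + 4 and B=k + 7, with C=1.
f must satisfy (k + 4)·f(k+1) − (k + 6)·f(k) = 1.
Bound: deg f ≤ 2.
Match coefficients ⇒ f(k) = k*(k + 9)/40.
Certificate R = B(k−1)f/C = k*(k + 6)*(k + 9)/40 gives s_k = k*(k + 9)/(20*(k + 4)*(k + 5)).
Δs = 2/(k**3 + 15*k**2 + 74*k + 120), as required.
Telescoping: Σ = s_(6) − s_(0) = 9/220 − (0) = 9/220.

Σ = 9/220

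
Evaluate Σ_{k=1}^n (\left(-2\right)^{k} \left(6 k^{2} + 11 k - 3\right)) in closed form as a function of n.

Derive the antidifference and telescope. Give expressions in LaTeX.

S(n) = 2 \left(-2\right)^{n} n \left(2 n + 5\right)

The ratio is 2*(-6*k**2 - 23*k - 14)/(6*k**2 + 11*k - 3).
Take A(k)=-2, B(k)=1, C(k)=k**2 + 11*k/6 - 1/2.
Set up (-2)·f(k+1) − (1)·f(k) − (k**2 + 11*k/6 - 1/2) = 0.
deg f ≤ 2 (via 0,0,2).
Solve for f: f(k) = -(k - 1)*(2*k + 3)/6 (degree 2 ≤ 2).
R(k) = B(k−1)·f(k)/C(k) = -(k - 1)*(2*k + 3)/(6*k**2 + 11*k - 3); s_k = R·t_k = (-2)**k*(-2*k**2 - k + 3).
Check: Δs_k = (-2)**k*(6*k**2 + 11*k - 3). ✓
Telescope: S(n) = s_(n+1) − s_(1) = 2*(-2)**n*n*(2*n + 5) − (0) = 2*(-2)**n*n*(2*n + 5).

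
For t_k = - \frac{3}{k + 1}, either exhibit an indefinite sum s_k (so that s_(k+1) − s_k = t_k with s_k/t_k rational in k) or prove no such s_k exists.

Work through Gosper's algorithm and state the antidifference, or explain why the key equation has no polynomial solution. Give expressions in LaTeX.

not Gosper-summable; s_k does not exist

t_(k+1)/t_k = (k + 1)/(k + 2).
Normal form (A,B,C) = (k + 1, k + 2, 1).
f must satisfy (k + 1)·f(k+1) − (k + 1)·f(k) = 1.
d = 0 from the (1,1,0) case.
Put f(k) = c0: A·f(k+1) − B(k−1)·f(k) − C = -1; need -1 = 0 — inconsistent ⇒ no f, not summable.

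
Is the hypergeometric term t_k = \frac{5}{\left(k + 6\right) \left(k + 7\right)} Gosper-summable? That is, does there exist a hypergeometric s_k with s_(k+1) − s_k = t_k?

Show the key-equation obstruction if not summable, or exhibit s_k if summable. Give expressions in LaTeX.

Yes. s_k = \frac{5 k}{6 \left(k + 6\right)}.

The ratio is (k + 6)/(k + 8).
Normal form (A,B,C) = (k + 6, k + 8, 1).
Key eq: (k + 6)·f(k+1) = (k + 7)·f(k) + (1).
Bound: deg f ≤ 1.
Solve for f: f(k) = k/6 (degree 1 ≤ 1).
Certificate R = B(k−1)f/C = k*(k + 7)/6 gives s_k = 5*k/(6*(k + 6)).
Δs = 5/(k**2 + 13*k + 42), as required.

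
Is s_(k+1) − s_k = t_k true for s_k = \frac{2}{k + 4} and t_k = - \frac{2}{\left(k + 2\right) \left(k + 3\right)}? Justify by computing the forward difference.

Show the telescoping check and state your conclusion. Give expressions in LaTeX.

Invalid: residual \frac{4 \left(2 k + 7\right)}{k^{4} + 14 k^{3} + 71 k^{2} + 154 k + 120} ≠ 0.

s_(k+1) = 2/(k + 5)
s_(k+1) − s_k = -2/((k + 4)*(k + 5))
(s_(k+1) − s_k) − t_k = 4*(2*k + 7)/(k**4 + 14*k**3 + 71*k**2 + 154*k + 120)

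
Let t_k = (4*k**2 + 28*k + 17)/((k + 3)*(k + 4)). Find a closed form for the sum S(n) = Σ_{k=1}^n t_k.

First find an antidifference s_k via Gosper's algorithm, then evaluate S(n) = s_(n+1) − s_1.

The ratio is (k + 3)*(28*k + 4*(k + 1)**2 + 45)/((k + 5)*(4*k**2 + 28*k + 17)).
A = k + 3, B = k + 5, C = k**2 + 7*k + 17/4.
Solve (k + 3)·f(k+1) − (k + 4)·f(k) = k**2 + 7*k + 17/4.
d = 2 from the (1,1,2) case.
A polynomial solution: f(k) = k*(12*k + 5)/12.
R(k) = B(k−1)·f(k)/C(k) = k*(k + 4)*(12*k + 5)/(3*(4*k**2 + 28*k + 17)); s_k = R·t_k = k*(12*k + 5)/(3*(k + 3)).
Δs = (4*k**2 + 28*k + 17)/(k**2 + 7*k + 12), as required.
Telescope: S(n) = s_(n+1) − s_(1) = (12*n**2 + 29*n + 17)/(3*(n + 4)) − (17/12) = n*(16*n + 33)/(4*(n + 4)).

S(n) = n*(16*n + 33)/(4*(n + 4))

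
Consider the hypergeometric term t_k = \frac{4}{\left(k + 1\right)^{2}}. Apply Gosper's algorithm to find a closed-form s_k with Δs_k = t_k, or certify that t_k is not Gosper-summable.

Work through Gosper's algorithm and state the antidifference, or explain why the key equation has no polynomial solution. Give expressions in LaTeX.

Compute t_(k+1)/t_k: get (k + 1)**2/(k + 2)**2.
So A=k**2 + 2*k + 1 and B=k**2 + 4*k + 4, with C=1.
Set up (k**2 + 2*k + 1)·f(k+1) − (k**2 + 2*k + 1)·f(k) − (1) = 0.
deg f ≤ 0 (via 2,2,0).
Put f(k) = c0: A·f(k+1) − B(k−1)·f(k) − C = -1; need -1 = 0 — inconsistent ⇒ no f, not summable.

none (Gosper's algorithm certifies no s_k)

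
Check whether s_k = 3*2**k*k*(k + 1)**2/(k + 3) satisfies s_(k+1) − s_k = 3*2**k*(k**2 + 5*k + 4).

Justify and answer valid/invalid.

Invalid: residual 6*2**k*(-k**3 - 7*k**2 - 18*k - 12)/(k**2 + 7*k + 12) ≠ 0.

s_(k+1) = 6*2**k*(k + 1)*(k + 2)**2/(k + 4)
s_(k+1) − s_k = 3*2**k*(k**4 + 10*k**3 + 37*k**2 + 52*k + 24)/(k**2 + 7*k + 12)
(s_(k+1) − s_k) − t_k = 6*2**k*(-k**3 - 7*k**2 - 18*k - 12)/(k**2 + 7*k + 12)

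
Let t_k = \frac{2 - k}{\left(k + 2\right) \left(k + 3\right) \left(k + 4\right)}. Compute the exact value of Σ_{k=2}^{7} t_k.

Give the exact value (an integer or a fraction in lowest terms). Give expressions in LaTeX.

Σ = -3/110

t_(k+1)/t_k = (k - 1)*(k + 2)/((k - 2)*(k + 5)).
Gosper form: A/B · C(k+1)/C(k) with A=k + 2, B=k + 5, C=k - 2.
Set up (k + 2)·f(k+1) − (k + 4)·f(k) − (k - 2) = 0.
Degrees (1,1,1) ⇒ d ≤ 2.
Coefficient equations give f(k) = -k.
Get s_k = R·t_k = k/((k + 2)*(k + 3)) with R(k) = B(k−1)f(k)/C(k) = -k*(k + 4)/(k - 2).
Check: Δs_k = (2 - k)/(k**3 + 9*k**2 + 26*k + 24). ✓
Evaluate s at k=8 and k=2: 4/55 and 1/10; difference -3/110.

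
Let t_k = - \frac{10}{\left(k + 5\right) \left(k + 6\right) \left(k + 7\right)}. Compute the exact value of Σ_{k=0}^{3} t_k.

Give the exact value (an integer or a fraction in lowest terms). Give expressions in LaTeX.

r(k) = (k + 5)/(k + 8) after simplifying.
So A=k + 5 and B=k + 8, with C=1.
f must satisfy (k + 5)·f(k+1) − (k + 7)·f(k) = 1.
Degrees (1,1,0) ⇒ d ≤ 2.
Solving with deg f ≤ 2: f(k) = k*(k + 11)/60.
So s_k = (B(k−1)f/C)·t_k = (k*(k + 7)*(k + 11)/60)·t_k = k*(-k - 11)/(6*(k + 5)*(k + 6)).
Verify: -10/(k**3 + 18*k**2 + 107*k + 210) matches t_k.
Evaluate s at k=4 and k=0: -1/9 and 0; difference -1/9.

Σ = -1/9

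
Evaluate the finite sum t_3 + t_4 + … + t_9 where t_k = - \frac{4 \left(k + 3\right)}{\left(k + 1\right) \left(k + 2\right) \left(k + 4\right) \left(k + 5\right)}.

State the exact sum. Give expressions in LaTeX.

Σ = -9/154

Ratio r(k) = (k + 1)*(k + 4)**2/((k + 3)**2*(k + 6)).
Factor: A=k + 1; B=k + 6; C=k**2 + 6*k + 9.
f must satisfy (k + 1)·f(k+1) − (k + 5)·f(k) = k**2 + 6*k + 9.
From deg A=1, deg B=1, deg C=2: d=4.
Match coefficients ⇒ f(k) = k*(k + 2)*(k + 3)*(k + 5)/8.
Get s_k = R·t_k = k*(-k - 5)/(2*(k**2 + 5*k + 4)) with R(k) = B(k−1)f(k)/C(k) = k*(k + 2)*(k + 5)**2/(8*(k + 3)).
Check: Δs_k = 4*(-k - 3)/(k**4 + 12*k**3 + 49*k**2 + 78*k + 40). ✓
Σ_(k=3)^(9) t_k = s_(10) − s_(3) = -75/154 − (-3/7) = -9/154.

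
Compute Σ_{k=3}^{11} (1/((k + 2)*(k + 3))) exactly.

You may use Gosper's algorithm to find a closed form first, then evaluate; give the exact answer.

Σ = 9/70

r(k) = (k + 2)/(k + 4) after simplifying.
A = k + 2, B = k + 4, C = 1.
Need (k + 2)·f(k+1) − (k + 3)·f(k) = 1.
deg f ≤ 1 (via 1,1,0).
A polynomial solution: f(k) = k/2.
Then R = B(k−1)f/C = k*(k + 3)/2, so s_k = R(k)·t_k = k/(2*(k + 2)).
s_(k+1) − s_k = 1/(k**2 + 5*k + 6) = t_k.
Σ_(k=3)^(11) t_k = s_(12) − s_(3) = 3/7 − (3/10) = 9/70.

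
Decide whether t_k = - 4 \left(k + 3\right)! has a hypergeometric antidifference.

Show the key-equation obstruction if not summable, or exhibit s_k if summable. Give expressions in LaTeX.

Ratio r(k) = k + 4.
Gosper form: A/B · C(k+1)/C(k) with A=k + 4, B=1, C=1.
Set up (k + 4)·f(k+1) − (1)·f(k) − (1) = 0.
deg f ≤ -1 (via 1,0,0).
deg f ≤ -1 is impossible — no certificate.

No — key equation has no polynomial f.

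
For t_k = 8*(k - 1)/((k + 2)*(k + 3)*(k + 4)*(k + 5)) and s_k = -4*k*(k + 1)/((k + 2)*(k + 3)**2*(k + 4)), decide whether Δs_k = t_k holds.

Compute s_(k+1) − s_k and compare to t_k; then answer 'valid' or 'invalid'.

s_(k+1) = -4*(k + 1)*(k + 2)/((k + 3)*(k + 4)**2*(k + 5))
s_(k+1) − s_k = 4*(k + 1)*(k*(k + 4)*(k + 5) - (k + 2)**2*(k + 3))/((k + 2)*(k + 3)**2*(k + 4)**2*(k + 5))
(s_(k+1) − s_k) − t_k = 24*(-k**2 - 3*k + 2)/(k**6 + 21*k**5 + 181*k**4 + 819*k**3 + 2050*k**2 + 2688*k + 1440)

Invalid: residual 24*(-k**2 - 3*k + 2)/(k**6 + 21*k**5 + 181*k**4 + 819*k**3 + 2050*k**2 + 2688*k + 1440) ≠ 0.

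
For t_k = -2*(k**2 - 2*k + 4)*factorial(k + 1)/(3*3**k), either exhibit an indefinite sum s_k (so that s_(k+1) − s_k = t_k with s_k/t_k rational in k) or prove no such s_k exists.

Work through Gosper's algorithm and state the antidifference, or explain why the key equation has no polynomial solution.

The ratio is (k + 2)*(-2*k + (k + 1)**2 + 2)/(3*(k**2 - 2*k + 4)).
Take A(k)=k/3 + 2/3, B(k)=1, C(k)=k**2 - 2*k + 4.
Solve (k/3 + 2/3)·f(k+1) − (1)·f(k) = k**2 - 2*k + 4.
Degrees (1,0,2) ⇒ d ≤ 1.
Coefficient equations give f(k) = 3*(k - 2).
Certificate R = B(k−1)f/C = 3*(k - 2)/(k**2 - 2*k + 4) gives s_k = -2*(k - 2)*factorial(k + 1)/3**k.
Check: Δs_k = -2*(k**2 - 2*k + 4)*factorial(k + 1)/(3*3**k). ✓

s_k = -2*(k - 2)*factorial(k + 1)/3**k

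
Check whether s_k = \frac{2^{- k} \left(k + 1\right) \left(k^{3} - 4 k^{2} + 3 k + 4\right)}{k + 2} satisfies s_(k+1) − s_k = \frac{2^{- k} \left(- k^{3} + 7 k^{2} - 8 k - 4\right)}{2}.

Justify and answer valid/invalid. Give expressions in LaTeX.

s_(k+1) = (k**4 + k**3 - 4*k**2 + 8)/(2*2**k*(k + 3))
s_(k+1) − s_k = (-k**5 + 3*k**4 + 18*k**3 - 16*k**2 - 42*k - 8)/(2*2**k*(k**2 + 5*k + 6))
(s_(k+1) − s_k) − t_k = (k**4 - 3*k**3 - 14*k**2 + 26*k + 16)/(2*2**k*(k**2 + 5*k + 6))

Invalid: residual \frac{2^{- k} \left(k^{4} - 3 k^{3} - 14 k^{2} + 26 k + 16\right)}{2 \left(k^{2} + 5 k + 6\right)} ≠ 0.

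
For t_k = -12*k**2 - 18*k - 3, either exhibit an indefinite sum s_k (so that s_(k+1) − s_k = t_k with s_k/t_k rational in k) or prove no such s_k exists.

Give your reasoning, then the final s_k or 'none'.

Step 1: r(k) = (4*k**2 + 14*k + 11)/(4*k**2 + 6*k + 1).
Take A(k)=1, B(k)=1, C(k)=k**2 + 3*k/2 + 1/4.
f must satisfy (1)·f(k+1) − (1)·f(k) = k**2 + 3*k/2 + 1/4.
From deg A=0, deg B=0, deg C=2: d=3.
Solving with deg f ≤ 3: f(k) = k*(4*k**2 + 3*k - 4)/12.
Get s_k = R·t_k = k*(-4*k**2 - 3*k + 4) with R(k) = B(k−1)f(k)/C(k) = k*(4*k**2 + 3*k - 4)/(3*(4*k**2 + 6*k + 1)).
s_(k+1) − s_k = -12*k**2 - 18*k - 3 = t_k.

s_k = k*(-4*k**2 - 3*k + 4)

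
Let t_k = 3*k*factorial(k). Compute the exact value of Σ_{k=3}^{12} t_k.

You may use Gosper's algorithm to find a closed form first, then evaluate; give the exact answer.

Σ = 18681062382

r(k) = (k + 1)**2/k after simplifying.
Gosper form: A/B · C(k+1)/C(k) with A=k + 1, B=1, C=k.
Set up (k + 1)·f(k+1) − (1)·f(k) − (k) = 0.
deg f ≤ 0 (via 1,0,1).
Solve for f: f(k) = 1 (degree 0 ≤ 0).
Certificate R = B(k−1)f/C = 1/k gives s_k = 3*factorial(k).
Check: Δs_k = 3*k*factorial(k). ✓
Σ_(k=3)^(12) t_k = s_(13) − s_(3) = 18681062400 − (18) = 18681062382.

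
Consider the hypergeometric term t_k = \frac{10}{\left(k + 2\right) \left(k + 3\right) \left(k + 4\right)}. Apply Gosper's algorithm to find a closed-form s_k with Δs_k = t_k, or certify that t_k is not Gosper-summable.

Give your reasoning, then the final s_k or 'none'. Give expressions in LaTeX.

Compute t_(k+1)/t_k: get (k + 2)/(k + 5).
A = k + 2, B = k + 5, C = 1.
f must satisfy (k + 2)·f(k+1) − (k + 4)·f(k) = 1.
d = 2 from the (1,1,0) case.
Solve for f: f(k) = k*(k + 5)/12 (degree 2 ≤ 2).
Then R = B(k−1)f/C = k*(k + 4)*(k + 5)/12, so s_k = R(k)·t_k = 5*k*(k + 5)/(6*(k + 2)*(k + 3)).
s_(k+1) − s_k = 10/(k**3 + 9*k**2 + 26*k + 24) = t_k.

s_k = \frac{5 k \left(k + 5\right)}{6 \left(k + 2\right) \left(k + 3\right)}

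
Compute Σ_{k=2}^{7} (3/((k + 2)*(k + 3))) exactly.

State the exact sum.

Ratio r(k) = (k + 2)/(k + 4).
Take A(k)=k + 2, B(k)=k + 4, C(k)=1.
Need (k + 2)·f(k+1) − (k + 3)·f(k) = 1.
Bound: deg f ≤ 1.
Match coefficients ⇒ f(k) = k/2.
Get s_k = R·t_k = 3*k/(2*(k + 2)) with R(k) = B(k−1)f(k)/C(k) = k*(k + 3)/2.
Check: Δs_k = 3/(k**2 + 5*k + 6). ✓
Sum = s_(8) − s_(2); s_(8) = 6/5, s_(2) = 3/4 ⇒ 9/20.

Σ = 9/20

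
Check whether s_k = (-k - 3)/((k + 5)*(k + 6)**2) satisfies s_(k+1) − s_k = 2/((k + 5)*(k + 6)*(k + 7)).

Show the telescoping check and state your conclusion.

s_(k+1) = (-k - 4)/((k + 6)*(k + 7)**2)
s_(k+1) − s_k = ((k + 3)*(k + 7)**2 - (k + 4)*(k + 5)*(k + 6))/((k + 5)*(k + 6)**2*(k + 7)**2)
(s_(k+1) − s_k) − t_k = 3*(-3*k - 19)/(k**5 + 31*k**4 + 383*k**3 + 2357*k**2 + 7224*k + 8820)

Invalid: residual 3*(-3*k - 19)/(k**5 + 31*k**4 + 383*k**3 + 2357*k**2 + 7224*k + 8820) ≠ 0.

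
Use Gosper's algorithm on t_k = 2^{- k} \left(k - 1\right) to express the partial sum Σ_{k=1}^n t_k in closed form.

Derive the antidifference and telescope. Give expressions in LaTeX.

Compute t_(k+1)/t_k: get k/(2*(k - 1)).
Normal form (A,B,C) = (1/2, 1, k - 1).
Need (1/2)·f(k+1) − (1)·f(k) = k - 1.
deg f ≤ 1 (via 0,0,1).
A polynomial solution: f(k) = -2*k.
Then R = B(k−1)f/C = -2*k/(k - 1), so s_k = R(k)·t_k = -2**(1 - k)*k.
Verify: (k - 1)/2**k matches t_k.
s_(n+1) = (-n - 1)/2**n and s_(1) = -1, so S(n) = (2**n - n - 1)/2**n.

S(n) = 2^{- n} \left(2^{n} - n - 1\right)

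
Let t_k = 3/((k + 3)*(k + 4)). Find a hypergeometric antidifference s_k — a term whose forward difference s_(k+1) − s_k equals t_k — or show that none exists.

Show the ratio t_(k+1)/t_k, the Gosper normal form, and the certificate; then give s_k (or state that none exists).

Step 1: r(k) = (k + 3)/(k + 5).
So A=k + 3 and B=k + 5, with C=1.
Key eq: (k + 3)·f(k+1) = (k + 4)·f(k) + (1).
d = 1 from the (1,1,0) case.
Coefficient equations give f(k) = k/3.
R(k) = B(k−1)·f(k)/C(k) = k*(k + 4)/3; s_k = R·t_k = k/(k + 3).
Check: Δs_k = 3/(k**2 + 7*k + 12). ✓

s_k = k/(k + 3)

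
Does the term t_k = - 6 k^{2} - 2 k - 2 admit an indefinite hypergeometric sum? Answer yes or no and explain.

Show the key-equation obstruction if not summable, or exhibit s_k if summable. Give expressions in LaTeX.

Ratio r(k) = (k + 3*(k + 1)**2 + 2)/(3*k**2 + k + 1).
Gosper form: A/B · C(k+1)/C(k) with A=1, B=1, C=k**2 + k/3 + 1/3.
Need (1)·f(k+1) − (1)·f(k) = k**2 + k/3 + 1/3.
deg f ≤ 3 (via 0,0,2).
Solve for f: f(k) = k*(k**2 - k + 1)/3 (degree 3 ≤ 3).
Get s_k = R·t_k = 2*k*(-k**2 + k - 1) with R(k) = B(k−1)f(k)/C(k) = k*(k**2 - k + 1)/(3*k**2 + k + 1).
Δs = -6*k**2 - 2*k - 2, as required.

Yes. s_k = 2 k \left(- k^{2} + k - 1\right).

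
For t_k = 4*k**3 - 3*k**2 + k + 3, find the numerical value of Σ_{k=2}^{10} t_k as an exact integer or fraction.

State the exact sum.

Step 1: r(k) = (4*k**3 + 9*k**2 + 7*k + 5)/(4*k**3 - 3*k**2 + k + 3).
Factor: A=1; B=1; C=k**3 - 3*k**2/4 + k/4 + 3/4.
Key eq: (1)·f(k+1) = (1)·f(k) + (k**3 - 3*k**2/4 + k/4 + 3/4).
Degrees (0,0,3) ⇒ d ≤ 4.
Solve for f: f(k) = k*(k**3 - 3*k**2 + 3*k + 2)/4 (degree 4 ≤ 4).
Then R = B(k−1)f/C = k*(k**3 - 3*k**2 + 3*k + 2)/(4*k**3 - 3*k**2 + k + 3), so s_k = R(k)·t_k = k*(k**3 - 3*k**2 + 3*k + 2).
s_(k+1) − s_k = 4*k**3 - 3*k**2 + k + 3 = t_k.
Σ_(k=2)^(10) t_k = s_(11) − s_(2) = 11033 − (8) = 11025.

Σ = 11025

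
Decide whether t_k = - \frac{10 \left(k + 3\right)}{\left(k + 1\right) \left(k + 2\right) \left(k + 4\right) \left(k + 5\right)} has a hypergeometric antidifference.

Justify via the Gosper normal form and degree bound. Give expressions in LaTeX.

r(k) = (k + 1)*(k + 4)**2/((k + 3)**2*(k + 6)) after simplifying.
Factor: A=k + 1; B=k + 6; C=k**2 + 6*k + 9.
Solve (k + 1)·f(k+1) − (k + 5)·f(k) = k**2 + 6*k + 9.
From deg A=1, deg B=1, deg C=2: d=4.
A polynomial solution: f(k) = k*(k + 2)*(k + 3)*(k + 5)/8.
Get s_k = R·t_k = 5*k*(-k - 5)/(4*(k**2 + 5*k + 4)) with R(k) = B(k−1)f(k)/C(k) = k*(k + 2)*(k + 5)**2/(8*(k + 3)).
Δs = 10*(-k - 3)/(k**4 + 12*k**3 + 49*k**2 + 78*k + 40), as required.

Yes. s_k = \frac{5 k \left(- k - 5\right)}{4 \left(k^{2} + 5 k + 4\right)}.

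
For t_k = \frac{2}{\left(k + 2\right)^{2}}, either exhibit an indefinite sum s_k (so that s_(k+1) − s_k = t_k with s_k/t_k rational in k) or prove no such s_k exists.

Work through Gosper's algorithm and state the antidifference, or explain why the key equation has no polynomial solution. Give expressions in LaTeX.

no hypergeometric antidifference exists

r(k) = (k + 2)**2/(k + 3)**2 after simplifying.
Normal form (A,B,C) = (k**2 + 4*k + 4, k**2 + 6*k + 9, 1).
Set up (k**2 + 4*k + 4)·f(k+1) − (k**2 + 4*k + 4)·f(k) − (1) = 0.
From deg A=2, deg B=2, deg C=0: d=0.
Write f(k) = c0. Then LHS − RHS = -1, requiring -1 = 0: contradictory. No certificate.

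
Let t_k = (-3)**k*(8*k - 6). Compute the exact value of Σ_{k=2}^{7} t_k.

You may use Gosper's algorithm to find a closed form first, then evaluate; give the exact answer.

t_(k+1)/t_k = 3*(-4*k - 1)/(4*k - 3).
A = -3, B = 1, C = k - 3/4.
f must satisfy (-3)·f(k+1) − (1)·f(k) = k - 3/4.
Bound: deg f ≤ 1.
Coefficient equations give f(k) = -(2*k - 3)/8.
Certificate R = B(k−1)f/C = -(2*k - 3)/(2*(4*k - 3)) gives s_k = (-3)**k*(3 - 2*k).
Check: Δs_k = (-3)**k*(8*k - 6). ✓
Σ_(k=2)^(7) t_k = s_(8) − s_(2) = -85293 − (-9) = -85284.

Σ = -85284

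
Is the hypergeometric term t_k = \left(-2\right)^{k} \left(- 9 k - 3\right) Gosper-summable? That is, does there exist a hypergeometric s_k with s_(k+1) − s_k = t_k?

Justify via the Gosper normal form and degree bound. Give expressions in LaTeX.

Yes. s_k = \left(-2\right)^{k} \left(3 k - 1\right).

r(k) = 2*(-3*k - 4)/(3*k + 1) after simplifying.
Factor: A=-2; B=1; C=k + 1/3.
Set up (-2)·f(k+1) − (1)·f(k) − (k + 1/3) = 0.
Degrees (0,0,1) ⇒ d ≤ 1.
Solving with deg f ≤ 1: f(k) = -(3*k - 1)/9.
Certificate R = B(k−1)f/C = -(3*k - 1)/(3*(3*k + 1)) gives s_k = (-2)**k*(3*k - 1).
Check: Δs_k = (-2)**k*(-9*k - 3). ✓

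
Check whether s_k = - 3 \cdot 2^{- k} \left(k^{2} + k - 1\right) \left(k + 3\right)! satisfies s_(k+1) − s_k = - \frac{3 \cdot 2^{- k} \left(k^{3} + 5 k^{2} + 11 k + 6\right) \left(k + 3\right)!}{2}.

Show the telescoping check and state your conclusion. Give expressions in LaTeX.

Valid — Δs_k = t_k.

s_(k+1) = -3*(k**2 + 3*k + 1)*factorial(k + 4)/(2*2**k)
s_(k+1) − s_k = -3*(k**3 + 5*k**2 + 11*k + 6)*factorial(k + 3)/(2*2**k)
(s_(k+1) − s_k) − t_k = 0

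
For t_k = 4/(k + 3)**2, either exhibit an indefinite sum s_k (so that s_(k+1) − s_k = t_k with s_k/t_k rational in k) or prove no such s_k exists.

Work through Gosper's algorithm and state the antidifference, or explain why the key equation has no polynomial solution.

no hypergeometric antidifference exists

r(k) = (k + 3)**2/(k + 4)**2 after simplifying.
A = k**2 + 6*k + 9, B = k**2 + 8*k + 16, C = 1.
Solve (k**2 + 6*k + 9)·f(k+1) − (k**2 + 6*k + 9)·f(k) = 1.
Bound: deg f ≤ 0.
f = c0 ⇒ A·f(k+1) − B(k−1)·f(k) − C = -1. The system {-1 = 0} is inconsistent; no antidifference.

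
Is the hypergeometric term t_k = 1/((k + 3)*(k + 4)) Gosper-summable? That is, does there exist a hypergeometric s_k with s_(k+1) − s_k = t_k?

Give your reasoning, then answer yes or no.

Yes. s_k = k/(3*(k + 3)).

The ratio is (k + 3)/(k + 5).
Gosper form: A/B · C(k+1)/C(k) with A=k + 3, B=k + 5, C=1.
f must satisfy (k + 3)·f(k+1) − (k + 4)·f(k) = 1.
Degrees (1,1,0) ⇒ d ≤ 1.
A polynomial solution: f(k) = k/3.
Certificate R = B(k−1)f/C = k*(k + 4)/3 gives s_k = k/(3*(k + 3)).
Verify: 1/(k**2 + 7*k + 12) matches t_k.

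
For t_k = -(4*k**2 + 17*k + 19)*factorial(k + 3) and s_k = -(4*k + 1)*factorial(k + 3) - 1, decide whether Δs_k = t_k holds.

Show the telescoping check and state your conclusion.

valid; difference matches t_k

s_(k+1) = -(4*k + 5)*factorial(k + 4) - 1
s_(k+1) − s_k = -(4*k**2 + 17*k + 19)*factorial(k + 3)
(s_(k+1) − s_k) − t_k = 0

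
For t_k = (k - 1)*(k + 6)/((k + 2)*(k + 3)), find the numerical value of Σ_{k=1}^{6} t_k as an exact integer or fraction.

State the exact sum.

r(k) = k*(k + 2)*(k + 7)/((k - 1)*(k + 4)*(k + 6)) after simplifying.
Normal form (A,B,C) = (k + 2, k + 4, k**2 + 5*k - 6).
Key eq: (k + 2)·f(k+1) = (k + 3)·f(k) + (k**2 + 5*k - 6).
deg f ≤ 2 (via 1,1,2).
Coefficient equations give f(k) = k*(k - 4).
Then R = B(k−1)f/C = k*(k - 4)*(k + 3)/((k - 1)*(k + 6)), so s_k = R(k)·t_k = k*(k - 4)/(k + 2).
Check: Δs_k = (k**2 + 5*k - 6)/(k**2 + 5*k + 6). ✓
Sum = s_(7) − s_(1); s_(7) = 7/3, s_(1) = -1 ⇒ 10/3.

Σ = 10/3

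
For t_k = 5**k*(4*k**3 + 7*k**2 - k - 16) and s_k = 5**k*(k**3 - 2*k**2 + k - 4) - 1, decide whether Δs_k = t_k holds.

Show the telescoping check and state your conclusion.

valid; difference matches t_k

s_(k+1) = 5**(k + 1)*(k + (k + 1)**3 - 2*(k + 1)**2 - 3) - 1
s_(k+1) − s_k = 5**k*(4*k**3 + 7*k**2 - k - 16)
(s_(k+1) − s_k) − t_k = 0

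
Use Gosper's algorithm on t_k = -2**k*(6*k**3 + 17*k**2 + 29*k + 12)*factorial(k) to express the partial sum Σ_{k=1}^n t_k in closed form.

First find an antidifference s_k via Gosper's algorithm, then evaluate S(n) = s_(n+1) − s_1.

S(n) = -6*2**n*n**3*factorial(n) - 20*2**n*n**2*factorial(n) - 30*2**n*n*factorial(n) - 16*2**n*factorial(n) + 16

Ratio r(k) = 2*(6*k**4 + 41*k**3 + 116*k**2 + 145*k + 64)/(6*k**3 + 17*k**2 + 29*k + 12).
Take A(k)=2*k + 2, B(k)=1, C(k)=k**3 + 17*k**2/6 + 29*k/6 + 2.
Need (2*k + 2)·f(k+1) − (1)·f(k) = k**3 + 17*k**2/6 + 29*k/6 + 2.
From deg A=1, deg B=0, deg C=3: d=2.
A polynomial solution: f(k) = (3*k**2 + k + 4)/6.
Certificate R = B(k−1)f/C = (3*k**2 + k + 4)/(6*k**3 + 17*k**2 + 29*k + 12) gives s_k = -2**k*(3*k**2 + k + 4)*factorial(k).
Check: Δs_k = -2**k*(6*k**3 + 17*k**2 + 29*k + 12)*factorial(k). ✓
Σ_(k=1)^n t_k = s_(n+1) − s_(1) = (-2**(n + 1)*(3*n**2 + 7*n + 8)*factorial(n + 1)) − (-16), i.e. -6*2**n*n**3*factorial(n) - 20*2**n*n**2*factorial(n) - 30*2**n*n*factorial(n) - 16*2**n*factorial(n) + 16.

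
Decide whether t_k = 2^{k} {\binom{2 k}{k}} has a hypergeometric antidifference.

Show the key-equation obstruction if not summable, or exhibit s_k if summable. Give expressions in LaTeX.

r(k) = 4*(2*k + 1)/(k + 1) after simplifying.
Gosper form: A/B · C(k+1)/C(k) with A=8*k + 4, B=k + 1, C=1.
Set up (8*k + 4)·f(k+1) − (k)·f(k) − (1) = 0.
d = -1 from the (1,1,0) case.
d = -1 < 0 ⇒ no nonzero polynomial f; not summable.

No — negative degree bound, so no certificate f.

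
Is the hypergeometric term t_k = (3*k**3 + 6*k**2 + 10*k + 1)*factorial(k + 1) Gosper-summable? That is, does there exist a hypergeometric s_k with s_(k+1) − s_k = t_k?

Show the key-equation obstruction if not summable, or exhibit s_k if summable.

Yes. s_k = (3*k**2 - 3*k + 1)*factorial(k + 1).

Step 1: r(k) = (3*k**4 + 21*k**3 + 61*k**2 + 82*k + 40)/(3*k**3 + 6*k**2 + 10*k + 1).
So A=k + 2 and B=1, with C=k**3 + 2*k**2 + 10*k/3 + 1/3.
Need (k + 2)·f(k+1) − (1)·f(k) = k**3 + 2*k**2 + 10*k/3 + 1/3.
Degrees (1,0,3) ⇒ d ≤ 2.
A polynomial solution: f(k) = (3*k**2 - 3*k + 1)/3.
R(k) = B(k−1)·f(k)/C(k) = (3*k**2 - 3*k + 1)/(3*k**3 + 6*k**2 + 10*k + 1); s_k = R·t_k = (3*k**2 - 3*k + 1)*factorial(k + 1).
Δs = (3*k**3 + 6*k**2 + 10*k + 1)*factorial(k + 1), as required.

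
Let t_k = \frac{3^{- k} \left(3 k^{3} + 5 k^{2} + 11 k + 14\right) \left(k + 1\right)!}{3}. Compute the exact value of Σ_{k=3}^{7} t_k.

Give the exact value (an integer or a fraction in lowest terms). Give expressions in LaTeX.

Σ = 303944/27

Step 1: r(k) = (3*k**4 + 20*k**3 + 58*k**2 + 93*k + 66)/(3*(3*k**3 + 5*k**2 + 11*k + 14)).
Take A(k)=k/3 + 2/3, B(k)=1, C(k)=k**3 + 5*k**2/3 + 11*k/3 + 14/3.
Solve (k/3 + 2/3)·f(k+1) − (1)·f(k) = k**3 + 5*k**2/3 + 11*k/3 + 14/3.
Bound: deg f ≤ 2.
Solve for f: f(k) = 3*k**2 + 2*k - 4 (degree 2 ≤ 2).
So s_k = (B(k−1)f/C)·t_k = (3*(3*k**2 + 2*k - 4)/(3*k**3 + 5*k**2 + 11*k + 14))·t_k = (3*k**2 + 2*k - 4)*factorial(k + 1)/3**k.
s_(k+1) − s_k = (3*k**3 + 5*k**2 + 11*k + 14)*factorial(k + 1)/(3*3**k) = t_k.
Evaluate s at k=8 and k=3: 304640/27 and 232/9; difference 303944/27.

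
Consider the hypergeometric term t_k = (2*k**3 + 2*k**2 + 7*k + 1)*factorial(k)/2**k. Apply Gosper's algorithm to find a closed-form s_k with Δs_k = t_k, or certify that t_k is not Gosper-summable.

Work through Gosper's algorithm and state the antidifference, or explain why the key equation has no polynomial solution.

r(k) = (2*k**4 + 10*k**3 + 25*k**2 + 29*k + 12)/(2*(2*k**3 + 2*k**2 + 7*k + 1)) after simplifying.
A = k/2 + 1/2, B = 1, C = k**3 + k**2 + 7*k/2 + 1/2.
Solve (k/2 + 1/2)·f(k+1) − (1)·f(k) = k**3 + k**2 + 7*k/2 + 1/2.
d = 2 from the (1,0,3) case.
Solve for f: f(k) = 2*k**2 + 1 (degree 2 ≤ 2).
So s_k = (B(k−1)f/C)·t_k = (2*(2*k**2 + 1)/(2*k**3 + 2*k**2 + 7*k + 1))·t_k = 2**(1 - k)*(2*k**2 + 1)*factorial(k).
s_(k+1) − s_k = (2*k**3 + 2*k**2 + 7*k + 1)*factorial(k)/2**k = t_k.

s_k = 2**(1 - k)*(2*k**2 + 1)*factorial(k)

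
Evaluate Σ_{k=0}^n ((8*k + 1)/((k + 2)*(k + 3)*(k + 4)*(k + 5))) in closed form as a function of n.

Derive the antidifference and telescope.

S(n) = (n**3 + 12*n**2 + 15*n + 4)/(8*(n**3 + 12*n**2 + 47*n + 60))

The ratio is (k + 2)*(8*k + 9)/((k + 6)*(8*k + 1)).
Normal form (A,B,C) = (k + 2, k + 6, k + 1/8).
Solve (k + 2)·f(k+1) − (k + 5)·f(k) = k + 1/8.
Degrees (1,1,1) ⇒ d ≤ 3.
Coefficient equations give f(k) = k*(k**2 + 9*k - 6)/64.
So s_k = (B(k−1)f/C)·t_k = (k*(k + 5)*(k**2 + 9*k - 6)/(8*(8*k + 1)))·t_k = k*(k**2 + 9*k - 6)/(8*(k + 2)*(k + 3)*(k + 4)).
Δs = (8*k + 1)/(k**4 + 14*k**3 + 71*k**2 + 154*k + 120), as required.
s_(n+1) = (n**3 + 12*n**2 + 15*n + 4)/(8*(n**3 + 12*n**2 + 47*n + 60)) and s_(0) = 0, so S(n) = (n**3 + 12*n**2 + 15*n + 4)/(8*(n**3 + 12*n**2 + 47*n + 60)).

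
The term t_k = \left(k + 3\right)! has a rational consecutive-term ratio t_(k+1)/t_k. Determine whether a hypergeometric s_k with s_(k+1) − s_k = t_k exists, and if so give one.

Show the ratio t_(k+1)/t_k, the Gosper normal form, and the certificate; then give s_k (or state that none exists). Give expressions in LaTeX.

none — t_k is not Gosper-summable

The ratio is k + 4.
Factor: A=k + 4; B=1; C=1.
Set up (k + 4)·f(k+1) − (1)·f(k) − (1) = 0.
Degrees (1,0,0) ⇒ d ≤ -1.
Negative degree bound (-1): no f exists, t_k not Gosper-summable.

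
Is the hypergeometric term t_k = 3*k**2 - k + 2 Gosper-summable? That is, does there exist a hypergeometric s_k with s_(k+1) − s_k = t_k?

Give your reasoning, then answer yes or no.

Ratio r(k) = (-k + 3*(k + 1)**2 + 1)/(3*k**2 - k + 2).
Take A(k)=1, B(k)=1, C(k)=k**2 - k/3 + 2/3.
Set up (1)·f(k+1) − (1)·f(k) − (k**2 - k/3 + 2/3) = 0.
deg f ≤ 3 (via 0,0,2).
Coefficient equations give f(k) = k*(k**2 - 2*k + 3)/3.
R(k) = B(k−1)·f(k)/C(k) = k*(k**2 - 2*k + 3)/(3*k**2 - k + 2); s_k = R·t_k = k*(k**2 - 2*k + 3).
Verify: 3*k**2 - k + 2 matches t_k.

Yes. s_k = k*(k**2 - 2*k + 3).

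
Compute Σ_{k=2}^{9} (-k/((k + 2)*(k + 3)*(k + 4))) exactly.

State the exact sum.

Σ = -31/390

The ratio is (k + 1)*(k + 2)/(k*(k + 5)).
Normal form (A,B,C) = (k + 2, k + 5, k).
Solve (k + 2)·f(k+1) − (k + 4)·f(k) = k.
Bound: deg f ≤ 2.
A polynomial solution: f(k) = k*(k - 1)/6.
So s_k = (B(k−1)f/C)·t_k = ((k - 1)*(k + 4)/6)·t_k = k*(1 - k)/(6*(k + 2)*(k + 3)).
Δs = -k/(k**3 + 9*k**2 + 26*k + 24), as required.
Evaluate s at k=10 and k=2: -5/52 and -1/60; difference -31/390.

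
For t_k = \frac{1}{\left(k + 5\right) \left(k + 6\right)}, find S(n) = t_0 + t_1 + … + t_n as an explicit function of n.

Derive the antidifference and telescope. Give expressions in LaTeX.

Compute t_(k+1)/t_k: get (k + 5)/(k + 7).
So A=k + 5 and B=k + 7, with C=1.
Set up (k + 5)·f(k+1) − (k + 6)·f(k) − (1) = 0.
Bound: deg f ≤ 1.
A polynomial solution: f(k) = k/5.
Get s_k = R·t_k = k/(5*(k + 5)) with R(k) = B(k−1)f(k)/C(k) = k*(k + 6)/5.
s_(k+1) − s_k = 1/(k**2 + 11*k + 30) = t_k.
Telescope: S(n) = s_(n+1) − s_(0) = (n + 1)/(5*(n + 6)) − (0) = (n + 1)/(5*(n + 6)).

S(n) = \frac{n + 1}{5 \left(n + 6\right)}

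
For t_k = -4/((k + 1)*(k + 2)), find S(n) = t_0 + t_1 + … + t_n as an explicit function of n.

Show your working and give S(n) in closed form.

t_(k+1)/t_k = (k + 1)/(k + 3).
Factor: A=k + 1; B=k + 3; C=1.
Solve (k + 1)·f(k+1) − (k + 2)·f(k) = 1.
Bound: deg f ≤ 1.
Solving with deg f ≤ 1: f(k) = k.
R(k) = B(k−1)·f(k)/C(k) = k*(k + 2); s_k = R·t_k = -4*k/(k + 1).
Check: Δs_k = -4/(k**2 + 3*k + 2). ✓
Evaluate: s_(n+1) = 4*(-n - 1)/(n + 2); subtract s_(0) = 0 ⇒ S(n) = 4*(-n - 1)/(n + 2).

S(n) = 4*(-n - 1)/(n + 2)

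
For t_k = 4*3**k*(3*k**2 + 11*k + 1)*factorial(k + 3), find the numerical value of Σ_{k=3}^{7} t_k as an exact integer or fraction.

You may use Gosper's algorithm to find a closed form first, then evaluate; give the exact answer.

Compute t_(k+1)/t_k: get 3*(3*k**3 + 29*k**2 + 83*k + 60)/(3*k**2 + 11*k + 1).
Normal form (A,B,C) = (3*k + 12, 1, k**2 + 11*k/3 + 1/3).
Need (3*k + 12)·f(k+1) − (1)·f(k) = k**2 + 11*k/3 + 1/3.
deg f ≤ 1 (via 1,0,2).
A polynomial solution: f(k) = (k - 1)/3.
So s_k = (B(k−1)f/C)·t_k = ((k - 1)/(3*k**2 + 11*k + 1))·t_k = 4*3**k*(k - 1)*factorial(k + 3).
s_(k+1) − s_k = 4*3**k*(3*k**2 + 11*k + 1)*factorial(k + 3) = t_k.
Telescoping: Σ = s_(8) − s_(3) = 7333035494400 − (155520) = 7333035338880.

Σ = 7333035338880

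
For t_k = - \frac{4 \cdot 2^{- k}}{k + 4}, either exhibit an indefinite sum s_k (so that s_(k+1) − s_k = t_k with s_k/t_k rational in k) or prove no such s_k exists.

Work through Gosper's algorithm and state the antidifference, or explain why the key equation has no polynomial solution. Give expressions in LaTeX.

Step 1: r(k) = (k + 4)/(2*(k + 5)).
Normal form (A,B,C) = (k/2 + 2, k + 5, 1).
Set up (k/2 + 2)·f(k+1) − (k + 4)·f(k) − (1) = 0.
Degrees (1,1,0) ⇒ d ≤ -1.
Bound -1 < 0, so the key equation has no polynomial solution.

none (Gosper's algorithm certifies no s_k)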